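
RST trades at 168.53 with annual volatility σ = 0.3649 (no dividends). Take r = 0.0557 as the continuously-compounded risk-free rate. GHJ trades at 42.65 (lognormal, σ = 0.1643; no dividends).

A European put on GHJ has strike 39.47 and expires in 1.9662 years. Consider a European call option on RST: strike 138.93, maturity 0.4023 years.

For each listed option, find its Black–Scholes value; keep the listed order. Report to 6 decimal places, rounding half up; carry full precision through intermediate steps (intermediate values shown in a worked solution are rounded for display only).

price(GHJ put K=39.47) = 1.049556
price(RST call K=138.93) = 35.984510

[GHJ put K=39.47]
σ√T = 0.1643·√1.9662 = 0.230384
d₁ = (ln(S/K) + (r+σ²/2)T) / (σ√T) = (ln(42.65/39.47) + (0.0557+0.1643²/2)·1.9662) / 0.230384 = (0.077486 + 0.136056) / 0.230384 = 0.926898
d₂ = d₁ − σ√T = 0.926898 − 0.230384 = 0.696514
e^{−rT} = 0.896267
N(−d₁) = 0.176990,  N(−d₂) = 0.243053
price = K·e^{−rT}·N(−d₂) − S·N(−d₁) = 8.598169 − 7.548614 = 1.049556
[RST call K=138.93]
σ√T = 0.3649·√0.4023 = 0.231446
d₁ = (ln(S/K) + (r+σ²/2)T) / (σ√T) = (ln(168.53/138.93) + (0.0557+0.3649²/2)·0.4023) / 0.231446 = (0.193144 + 0.049192) / 0.231446 = 1.047050
d₂ = d₁ − σ√T = 1.047050 − 0.231446 = 0.815605
e^{−rT} = 0.977841
N(d₁) = 0.852462,  N(d₂) = 0.792637
price = S·N(d₁) − K·e^{−rT}·N(d₂) = 143.665397 − 107.680886 = 35.984510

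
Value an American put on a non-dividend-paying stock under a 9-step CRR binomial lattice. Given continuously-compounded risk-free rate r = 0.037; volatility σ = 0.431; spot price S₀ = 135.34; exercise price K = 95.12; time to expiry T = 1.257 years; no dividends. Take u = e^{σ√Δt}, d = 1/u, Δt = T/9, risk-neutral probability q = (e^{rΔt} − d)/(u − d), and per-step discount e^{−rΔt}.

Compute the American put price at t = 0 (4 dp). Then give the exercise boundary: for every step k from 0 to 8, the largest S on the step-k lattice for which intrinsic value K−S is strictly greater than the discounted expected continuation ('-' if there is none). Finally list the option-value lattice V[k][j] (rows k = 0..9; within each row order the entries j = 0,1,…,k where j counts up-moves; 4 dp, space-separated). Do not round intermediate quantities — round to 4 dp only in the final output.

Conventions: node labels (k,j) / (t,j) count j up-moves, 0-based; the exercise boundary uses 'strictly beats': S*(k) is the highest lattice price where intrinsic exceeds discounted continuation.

params: Δt=0.13967 u=1.17477 d=0.85123 q=0.47583 e^(-rΔt)=0.99485
t_9 payoffs: 63.3625 51.2918 34.6333 11.6431 0.0000 0.0000 0.0000 0.0000 0.0000 0.0000
t_8: node(8,0) S=37.3078 payoff=57.8122 vs cont=57.3219 → 57.8122 [stop]  node(8,1) S=51.4881 payoff=43.6319 vs cont=43.1417 → 43.6319 [stop]  node(8,2) S=71.0580 payoff=24.0620 vs cont=23.5717 → 24.0620 [stop]  node(8,3) S=98.0663 payoff=0.0000 vs cont=6.0715 → 6.0715 [wait]  node(8,4) S=135.3400 payoff=0.0000 vs cont=0.0000 → 0.0000 [wait]  node(8,5) S=186.7810 payoff=0.0000 vs cont=0.0000 → 0.0000 [wait]  node(8,6) S=257.7741 payoff=0.0000 vs cont=0.0000 → 0.0000 [wait]  node(8,7) S=355.7507 payoff=0.0000 vs cont=0.0000 → 0.0000 [wait]  node(8,8) S=490.9670 payoff=0.0000 vs cont=0.0000 → 0.0000 [wait]  ⇒ S*(8)=71.0580
t_7: node(7,0) S=43.8282 payoff=51.2918 vs cont=50.8015 → 51.2918 [stop]  node(7,1) S=60.4867 payoff=34.6333 vs cont=34.1430 → 34.6333 [stop]  node(7,2) S=83.4769 payoff=11.6431 vs cont=15.4216 → 15.4216 [wait]  node(7,3) S=115.2054 payoff=0.0000 vs cont=3.1661 → 3.1661 [wait]  node(7,4) S=158.9935 payoff=0.0000 vs cont=0.0000 → 0.0000 [wait]  node(7,5) S=219.4249 payoff=0.0000 vs cont=0.0000 → 0.0000 [wait]  node(7,6) S=302.8255 payoff=0.0000 vs cont=0.0000 → 0.0000 [wait]  node(7,7) S=417.9256 payoff=0.0000 vs cont=0.0000 → 0.0000 [wait]  ⇒ S*(7)=60.4867
t_6: node(6,0) S=51.4881 payoff=43.6319 vs cont=43.1417 → 43.6319 [stop]  node(6,1) S=71.0580 payoff=24.0620 vs cont=25.3604 → 25.3604 [wait]  node(6,2) S=98.0663 payoff=0.0000 vs cont=9.5406 → 9.5406 [wait]  node(6,3) S=135.3400 payoff=0.0000 vs cont=1.6510 → 1.6510 [wait]  node(6,4) S=186.7810 payoff=0.0000 vs cont=0.0000 → 0.0000 [wait]  node(6,5) S=257.7741 payoff=0.0000 vs cont=0.0000 → 0.0000 [wait]  node(6,6) S=355.7507 payoff=0.0000 vs cont=0.0000 → 0.0000 [wait]  ⇒ S*(6)=51.4881
t_5: node(5,0) S=60.4867 payoff=34.6333 vs cont=34.7577 → 34.7577 [wait]  node(5,1) S=83.4769 payoff=11.6431 vs cont=17.7409 → 17.7409 [wait]  node(5,2) S=115.2054 payoff=0.0000 vs cont=5.7567 → 5.7567 [wait]  node(5,3) S=158.9935 payoff=0.0000 vs cont=0.8609 → 0.8609 [wait]  node(5,4) S=219.4249 payoff=0.0000 vs cont=0.0000 → 0.0000 [wait]  node(5,5) S=302.8255 payoff=0.0000 vs cont=0.0000 → 0.0000 [wait]  ⇒ S*(5)=-
t_4: node(4,0) S=71.0580 payoff=24.0620 vs cont=26.5231 → 26.5231 [wait]  node(4,1) S=98.0663 payoff=0.0000 vs cont=11.9764 → 11.9764 [wait]  node(4,2) S=135.3400 payoff=0.0000 vs cont=3.4095 → 3.4095 [wait]  node(4,3) S=186.7810 payoff=0.0000 vs cont=0.4490 → 0.4490 [wait]  node(4,4) S=257.7741 payoff=0.0000 vs cont=0.0000 → 0.0000 [wait]  ⇒ S*(4)=-
t_3: node(3,0) S=83.4769 payoff=11.6431 vs cont=19.5003 → 19.5003 [wait]  node(3,1) S=115.2054 payoff=0.0000 vs cont=7.8592 → 7.8592 [wait]  node(3,2) S=158.9935 payoff=0.0000 vs cont=1.9904 → 1.9904 [wait]  node(3,3) S=219.4249 payoff=0.0000 vs cont=0.2341 → 0.2341 [wait]  ⇒ S*(3)=-
t_2: node(2,0) S=98.0663 payoff=0.0000 vs cont=13.8891 → 13.8891 [wait]  node(2,1) S=135.3400 payoff=0.0000 vs cont=5.0406 → 5.0406 [wait]  node(2,2) S=186.7810 payoff=0.0000 vs cont=1.1488 → 1.1488 [wait]  ⇒ S*(2)=-
t_1: node(1,0) S=115.2054 payoff=0.0000 vs cont=9.6288 → 9.6288 [wait]  node(1,1) S=158.9935 payoff=0.0000 vs cont=3.1723 → 3.1723 [wait]  ⇒ S*(1)=-
t_0: node(0,0) S=135.3400 payoff=0.0000 vs cont=6.5228 → 6.5228 [wait]  ⇒ S*(0)=-

price = 6.5228
boundary = - - - - - - 51.4881 60.4867 71.0580
tree:
6.5228
9.6288 3.1723
13.8891 5.0406 1.1488
19.5003 7.8592 1.9904 0.2341
26.5231 11.9764 3.4095 0.4490 0.0000
34.7577 17.7409 5.7567 0.8609 0.0000 0.0000
43.6319 25.3604 9.5406 1.6510 0.0000 0.0000 0.0000
51.2918 34.6333 15.4216 3.1661 0.0000 0.0000 0.0000 0.0000
57.8122 43.6319 24.0620 6.0715 0.0000 0.0000 0.0000 0.0000 0.0000
63.3625 51.2918 34.6333 11.6431 0.0000 0.0000 0.0000 0.0000 0.0000 0.0000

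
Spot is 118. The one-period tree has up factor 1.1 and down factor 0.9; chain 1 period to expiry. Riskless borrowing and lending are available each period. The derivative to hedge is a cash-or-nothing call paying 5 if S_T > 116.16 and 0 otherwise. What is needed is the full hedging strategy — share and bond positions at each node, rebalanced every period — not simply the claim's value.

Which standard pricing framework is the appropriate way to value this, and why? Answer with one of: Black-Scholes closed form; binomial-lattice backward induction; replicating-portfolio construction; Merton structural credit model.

Key observation: the mandate to exhibit the hedge at every date and state singles out the replicating-portfolio construction on the 1-period tree with factors 1.1 and 0.9 from 118.

framework: replicating-portfolio construction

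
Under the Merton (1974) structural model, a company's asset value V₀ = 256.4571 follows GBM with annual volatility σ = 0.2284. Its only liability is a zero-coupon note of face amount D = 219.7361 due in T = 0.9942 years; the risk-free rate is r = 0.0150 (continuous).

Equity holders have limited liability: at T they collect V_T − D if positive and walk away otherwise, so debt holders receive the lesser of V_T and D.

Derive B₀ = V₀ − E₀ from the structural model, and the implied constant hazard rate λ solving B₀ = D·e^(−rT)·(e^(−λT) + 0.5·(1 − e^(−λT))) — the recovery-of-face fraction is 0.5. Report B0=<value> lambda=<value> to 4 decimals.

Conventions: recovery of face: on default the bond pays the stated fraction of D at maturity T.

B0=209.3989 lambda=0.0681

With assets at 256.4571 and a single debt payment of 219.7361 at 0.9942 years:
d₁ = [ln(V₀/D) + (r + σ²/2)T] / (σ√T)
   = [ln(256.4571/219.7361) + (0.0150 + 0.5·0.2284²)·0.9942] / (0.2284·√0.9942)
   = [0.154534 + 0.040845] / 0.227737 = 0.857917
d₂ = d₁ − σ√T = 0.857917 − 0.227737 = 0.630180
N(d₁) = 0.804531,  N(d₂) = 0.735712,  e^(−rT) = 0.985198
E₀ = V₀·N(d₁) − D·e^(−rT)·N(d₂)
   = 256.4571·0.804531 − 219.7361·0.985198·0.735712 = 47.058215
B₀ = V₀ − E₀ = 256.4571 − 47.058215 = 209.398885
e^(−λT) = (B₀·e^(rT)/D − 0.5)/(1 − 0.5) = (209.3989·1.015025/219.7361 − 0.5)/0.5 = 0.93454846
λ = −ln(0.93454846)/0.9942 = 0.068087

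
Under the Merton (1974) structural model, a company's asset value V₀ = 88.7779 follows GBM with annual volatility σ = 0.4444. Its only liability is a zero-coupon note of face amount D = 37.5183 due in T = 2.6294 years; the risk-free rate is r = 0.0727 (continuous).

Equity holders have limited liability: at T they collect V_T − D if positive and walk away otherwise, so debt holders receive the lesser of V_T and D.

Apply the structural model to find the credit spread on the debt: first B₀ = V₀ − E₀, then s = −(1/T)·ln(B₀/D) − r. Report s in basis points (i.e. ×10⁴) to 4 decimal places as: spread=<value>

Work the structural quantities from V₀ = 88.7779 against face 37.5183:
d₁ = [ln(V₀/D) + (r + σ²/2)T] / (σ√T)
   = [ln(88.7779/37.5183) + (0.0727 + 0.5·0.4444²)·2.6294] / (0.4444·√2.6294)
   = [0.861309 + 0.450799] / 0.720613 = 1.820821
d₂ = d₁ − σ√T = 1.820821 − 0.720613 = 1.100208
N(d₁) = 0.965683,  N(d₂) = 0.864379,  e^(−rT) = 0.826003
E₀ = V₀·N(d₁) − D·e^(−rT)·N(d₂)
   = 88.7779·0.965683 − 37.5183·0.826003·0.864379 = 58.944012
B₀ = V₀ − E₀ = 88.7779 − 58.944012 = 29.833888
spread = −(1/T)·ln(B₀/D) − r = −(1/2.6294)·ln(29.833888/37.5183) − 0.0727 = 0.01446205
in basis points: 0.01446205 × 10⁴ = 144.6205 bp

spread=144.6205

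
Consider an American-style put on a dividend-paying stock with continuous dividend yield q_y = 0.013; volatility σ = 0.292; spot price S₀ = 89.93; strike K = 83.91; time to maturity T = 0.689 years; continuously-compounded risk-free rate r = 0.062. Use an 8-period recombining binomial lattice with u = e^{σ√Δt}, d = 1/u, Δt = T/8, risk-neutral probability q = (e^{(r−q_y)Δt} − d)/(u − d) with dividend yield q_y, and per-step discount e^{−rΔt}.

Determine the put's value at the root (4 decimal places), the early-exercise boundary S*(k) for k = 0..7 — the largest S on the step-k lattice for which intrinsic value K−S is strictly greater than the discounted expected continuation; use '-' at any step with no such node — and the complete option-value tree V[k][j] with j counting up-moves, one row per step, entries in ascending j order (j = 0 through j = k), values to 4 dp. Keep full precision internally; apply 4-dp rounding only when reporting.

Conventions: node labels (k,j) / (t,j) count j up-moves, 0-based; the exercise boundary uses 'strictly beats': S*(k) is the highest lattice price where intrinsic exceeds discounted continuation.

price = 4.8883
boundary = - - - - 63.8322 58.5900 63.8322 69.5434
tree:
4.8883
7.3076 2.5521
10.6073 4.1280 1.0236
14.8805 6.5020 1.8285 0.2399
20.0778 9.9083 3.2087 0.4855 0.0000
25.3200 14.4825 5.4983 0.9825 0.0000 0.0000
30.1316 20.0778 9.1132 1.9885 0.0000 0.0000 0.0000
34.5482 25.3200 14.3666 4.0243 0.0000 0.0000 0.0000 0.0000
38.6020 30.1316 20.0778 8.1444 0.0000 0.0000 0.0000 0.0000 0.0000

Δt=0.08612  u=1.08947  d=0.91788  q=0.50323  discount=0.99467
step 8 (expiry): payoffs max(K−S,0) = 38.6020 30.1316 20.0778 8.1444 0.0000 0.0000 0.0000 0.0000 0.0000
step 7: (k=7,j=0): S=49.3618, K−S=34.5482, hold=34.1565 ⇒ V=34.5482 exercise | (k=7,j=1): S=58.5900, K−S=25.3200, hold=24.9387 ⇒ V=25.3200 exercise | (k=7,j=2): S=69.5434, K−S=14.3666, hold=13.9975 ⇒ V=14.3666 exercise | (k=7,j=3): S=82.5446, K−S=1.3654, hold=4.0243 ⇒ V=4.0243 continue | (k=7,j=4): S=97.9762, K−S=0.0000, hold=0.0000 ⇒ V=0.0000 continue | (k=7,j=5): S=116.2929, K−S=0.0000, hold=0.0000 ⇒ V=0.0000 continue | (k=7,j=6): S=138.0338, K−S=0.0000, hold=0.0000 ⇒ V=0.0000 continue | (k=7,j=7): S=163.8392, K−S=0.0000, hold=0.0000 ⇒ V=0.0000 continue  boundary S*=69.5434
step 6: (k=6,j=0): S=53.7784, K−S=30.1316, hold=29.7450 ⇒ V=30.1316 exercise | (k=6,j=1): S=63.8322, K−S=20.0778, hold=19.7024 ⇒ V=20.0778 exercise | (k=6,j=2): S=75.7656, K−S=8.1444, hold=9.1132 ⇒ V=9.1132 continue | (k=6,j=3): S=89.9300, K−S=0.0000, hold=1.9885 ⇒ V=1.9885 continue | (k=6,j=4): S=106.7424, K−S=0.0000, hold=0.0000 ⇒ V=0.0000 continue | (k=6,j=5): S=126.6979, K−S=0.0000, hold=0.0000 ⇒ V=0.0000 continue | (k=6,j=6): S=150.3840, K−S=0.0000, hold=0.0000 ⇒ V=0.0000 continue  boundary S*=63.8322
step 5: (k=5,j=0): S=58.5900, K−S=25.3200, hold=24.9387 ⇒ V=25.3200 exercise | (k=5,j=1): S=69.5434, K−S=14.3666, hold=14.4825 ⇒ V=14.4825 continue | (k=5,j=2): S=82.5446, K−S=1.3654, hold=5.4983 ⇒ V=5.4983 continue | (k=5,j=3): S=97.9762, K−S=0.0000, hold=0.9825 ⇒ V=0.9825 continue | (k=5,j=4): S=116.2929, K−S=0.0000, hold=0.0000 ⇒ V=0.0000 continue | (k=5,j=5): S=138.0338, K−S=0.0000, hold=0.0000 ⇒ V=0.0000 continue  boundary S*=58.5900
step 4: (k=4,j=0): S=63.8322, K−S=20.0778, hold=19.7604 ⇒ V=20.0778 exercise | (k=4,j=1): S=75.7656, K−S=8.1444, hold=9.9083 ⇒ V=9.9083 continue | (k=4,j=2): S=89.9300, K−S=0.0000, hold=3.2087 ⇒ V=3.2087 continue | (k=4,j=3): S=106.7424, K−S=0.0000, hold=0.4855 ⇒ V=0.4855 continue | (k=4,j=4): S=126.6979, K−S=0.0000, hold=0.0000 ⇒ V=0.0000 continue  boundary S*=63.8322
step 3: (k=3,j=0): S=69.5434, K−S=14.3666, hold=14.8805 ⇒ V=14.8805 continue | (k=3,j=1): S=82.5446, K−S=1.3654, hold=6.5020 ⇒ V=6.5020 continue | (k=3,j=2): S=97.9762, K−S=0.0000, hold=1.8285 ⇒ V=1.8285 continue | (k=3,j=3): S=116.2929, K−S=0.0000, hold=0.2399 ⇒ V=0.2399 continue  boundary S*=-
step 2: (k=2,j=0): S=75.7656, K−S=8.1444, hold=10.6073 ⇒ V=10.6073 continue | (k=2,j=1): S=89.9300, K−S=0.0000, hold=4.1280 ⇒ V=4.1280 continue | (k=2,j=2): S=106.7424, K−S=0.0000, hold=1.0236 ⇒ V=1.0236 continue  boundary S*=-
step 1: (k=1,j=0): S=82.5446, K−S=1.3654, hold=7.3076 ⇒ V=7.3076 continue | (k=1,j=1): S=97.9762, K−S=0.0000, hold=2.5521 ⇒ V=2.5521 continue  boundary S*=-
step 0: (k=0,j=0): S=89.9300, K−S=0.0000, hold=4.8883 ⇒ V=4.8883 continue  boundary S*=-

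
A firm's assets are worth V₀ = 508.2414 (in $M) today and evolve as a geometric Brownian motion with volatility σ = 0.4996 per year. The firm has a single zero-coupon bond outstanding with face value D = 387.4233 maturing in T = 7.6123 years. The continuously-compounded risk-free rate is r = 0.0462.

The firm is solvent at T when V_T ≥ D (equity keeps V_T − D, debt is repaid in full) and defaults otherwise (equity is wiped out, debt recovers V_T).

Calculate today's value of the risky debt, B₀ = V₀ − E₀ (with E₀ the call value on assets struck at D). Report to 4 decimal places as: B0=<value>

B0=175.2152

Work the structural quantities from V₀ = 508.2414 against face 387.4233:
d₁ = [ln(V₀/D) + (r + σ²/2)T] / (σ√T)
   = [ln(508.2414/387.4233) + (0.0462 + 0.5·0.4996²)·7.6123] / (0.4996·√7.6123)
   = [0.271439 + 1.301704] / 1.378416 = 1.141268
d₂ = d₁ − σ√T = 1.141268 − 1.378416 = -0.237148
N(d₁) = 0.873121,  N(d₂) = 0.406271,  e^(−rT) = 0.703499
E₀ = V₀·N(d₁) − D·e^(−rT)·N(d₂)
   = 508.2414·0.873121 − 387.4233·0.703499·0.406271 = 333.026164
B₀ = V₀ − E₀ = 508.2414 − 333.026164 = 175.215236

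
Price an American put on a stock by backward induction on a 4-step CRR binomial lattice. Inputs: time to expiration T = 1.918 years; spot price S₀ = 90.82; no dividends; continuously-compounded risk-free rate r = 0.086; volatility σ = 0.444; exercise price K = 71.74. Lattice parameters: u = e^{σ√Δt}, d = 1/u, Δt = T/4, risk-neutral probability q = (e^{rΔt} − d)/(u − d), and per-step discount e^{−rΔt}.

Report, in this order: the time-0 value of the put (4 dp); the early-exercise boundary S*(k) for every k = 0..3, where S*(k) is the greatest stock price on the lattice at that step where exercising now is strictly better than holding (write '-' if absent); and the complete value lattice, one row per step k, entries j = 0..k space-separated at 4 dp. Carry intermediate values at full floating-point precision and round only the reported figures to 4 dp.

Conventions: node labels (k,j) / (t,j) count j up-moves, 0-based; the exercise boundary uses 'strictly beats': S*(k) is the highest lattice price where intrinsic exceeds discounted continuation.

params: Δt=0.47950 u=1.35996 d=0.73532 q=0.49113 e^(-rΔt)=0.95960
t_4 payoffs: 45.1889 22.6343 0.0000 0.0000 0.0000
t_3: node(3,0) S=36.1083 payoff=35.6317 vs cont=32.7335 → 35.6317 [stop]  node(3,1) S=66.7816 payoff=4.9584 vs cont=11.0525 → 11.0525 [wait]  node(3,2) S=123.5112 payoff=0.0000 vs cont=0.0000 → 0.0000 [wait]  node(3,3) S=228.4313 payoff=0.0000 vs cont=0.0000 → 0.0000 [wait]  ⇒ S*(3)=36.1083
t_2: node(2,0) S=49.1057 payoff=22.6343 vs cont=22.6082 → 22.6343 [stop]  node(2,1) S=90.8200 payoff=0.0000 vs cont=5.3970 → 5.3970 [wait]  node(2,2) S=167.9697 payoff=0.0000 vs cont=0.0000 → 0.0000 [wait]  ⇒ S*(2)=49.1057
t_1: node(1,0) S=66.7816 payoff=4.9584 vs cont=13.5961 → 13.5961 [wait]  node(1,1) S=123.5112 payoff=0.0000 vs cont=2.6354 → 2.6354 [wait]  ⇒ S*(1)=-
t_0: node(0,0) S=90.8200 payoff=0.0000 vs cont=7.8811 → 7.8811 [wait]  ⇒ S*(0)=-

price = 7.8811
boundary = - - 49.1057 36.1083
tree:
7.8811
13.5961 2.6354
22.6343 5.3970 0.0000
35.6317 11.0525 0.0000 0.0000
45.1889 22.6343 0.0000 0.0000 0.0000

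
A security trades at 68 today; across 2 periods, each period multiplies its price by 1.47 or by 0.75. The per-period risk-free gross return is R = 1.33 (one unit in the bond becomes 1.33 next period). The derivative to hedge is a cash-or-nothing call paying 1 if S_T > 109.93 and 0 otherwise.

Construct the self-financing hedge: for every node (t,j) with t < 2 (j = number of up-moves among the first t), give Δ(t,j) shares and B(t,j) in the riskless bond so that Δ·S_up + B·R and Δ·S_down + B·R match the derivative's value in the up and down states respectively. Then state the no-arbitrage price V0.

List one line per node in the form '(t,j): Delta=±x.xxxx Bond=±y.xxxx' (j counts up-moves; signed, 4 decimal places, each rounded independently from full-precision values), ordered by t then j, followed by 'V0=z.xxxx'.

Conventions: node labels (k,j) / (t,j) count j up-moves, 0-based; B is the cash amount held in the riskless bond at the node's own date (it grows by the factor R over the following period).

(0,0): Delta=0.0124 Bond=-0.4744
(1,0): Delta=0.0000 Bond=0.0000
(1,1): Delta=0.0139 Bond=-0.7832
V0=0.3668

Arbitrage-free pricing uses the up-move probability p* = (R−d)/(u−d) = 0.8056, discounting each step at R = 1.33.
Terminal payoffs: V(2,0)=0.0000, V(2,1)=0.0000, V(2,2)=1.0000
(1,0): S=51.0000. Δ = (V_up−V_dn)/(S_up−S_dn) = (0.0000−0.0000)/(74.9700−38.2500) = 0.0000. V = [p*·0.0000 + (1−p*)·0.0000]/1.33 = 0.0000. B = V − Δ·S = 0.0000.
(1,1): S=99.9600. Δ = (V_up−V_dn)/(S_up−S_dn) = (1.0000−0.0000)/(146.9412−74.9700) = 0.0139. V = [p*·1.0000 + (1−p*)·0.0000]/1.33 = 0.6057. B = V − Δ·S = -0.7832.
(0,0): S=68.0000. Δ = (V_up−V_dn)/(S_up−S_dn) = (0.6057−0.0000)/(99.9600−51.0000) = 0.0124. V = [p*·0.6057 + (1−p*)·0.0000]/1.33 = 0.3668. B = V − Δ·S = -0.4744.
As a check, the time-0 holding Δ(0,0)·S0 + B(0,0) comes to 0.3668 — exactly V0.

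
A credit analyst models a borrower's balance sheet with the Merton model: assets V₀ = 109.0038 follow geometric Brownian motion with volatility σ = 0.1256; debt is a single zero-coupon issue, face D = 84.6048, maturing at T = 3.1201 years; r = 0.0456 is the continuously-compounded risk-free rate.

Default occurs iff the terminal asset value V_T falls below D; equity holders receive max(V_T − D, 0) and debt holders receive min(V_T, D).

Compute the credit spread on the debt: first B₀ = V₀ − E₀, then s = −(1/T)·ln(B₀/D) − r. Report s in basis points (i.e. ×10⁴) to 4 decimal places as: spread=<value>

Work the structural quantities from V₀ = 109.0038 against face 84.6048:
d₁ = [ln(V₀/D) + (r + σ²/2)T] / (σ√T)
   = [ln(109.0038/84.6048) + (0.0456 + 0.5·0.1256²)·3.1201] / (0.1256·√3.1201)
   = [0.253392 + 0.166887] / 0.221857 = 1.894364
d₂ = d₁ − σ√T = 1.894364 − 0.221857 = 1.672507
N(d₁) = 0.970912,  N(d₂) = 0.952788,  e^(−rT) = 0.867381
E₀ = V₀·N(d₁) − D·e^(−rT)·N(d₂)
   = 109.0038·0.970912 − 84.6048·0.867381·0.952788 = 35.913086
B₀ = V₀ − E₀ = 109.0038 − 35.913086 = 73.090714
spread = −(1/T)·ln(B₀/D) − r = −(1/3.1201)·ln(73.090714/84.6048) − 0.0456 = 0.00128621
in basis points: 0.00128621 × 10⁴ = 12.8621 bp

spread=12.8621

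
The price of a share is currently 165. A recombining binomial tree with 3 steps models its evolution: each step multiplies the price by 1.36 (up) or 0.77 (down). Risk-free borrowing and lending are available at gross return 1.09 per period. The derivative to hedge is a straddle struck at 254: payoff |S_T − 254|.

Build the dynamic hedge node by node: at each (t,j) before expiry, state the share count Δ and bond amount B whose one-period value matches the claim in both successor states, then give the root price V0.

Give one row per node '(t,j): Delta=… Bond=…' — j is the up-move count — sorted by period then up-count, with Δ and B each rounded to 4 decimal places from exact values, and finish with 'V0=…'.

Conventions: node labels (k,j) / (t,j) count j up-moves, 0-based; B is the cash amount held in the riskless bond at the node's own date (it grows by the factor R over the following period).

Risk-neutral probability p* = (R−d)/(u−d) = (1.09−0.77)/(1.36−0.77) = 0.5424.
Expiry values: V(3,0)=178.6721, V(3,1)=120.9532, V(3,2)=19.0083, V(3,3)=161.0502
(2,0): S=97.8285. Δ = (V_up−V_dn)/(S_up−S_dn) = (120.9532−178.6721)/(133.0468−75.3279) = -1.0000. V = [p*·120.9532 + (1−p*)·178.6721]/1.09 = 135.1990. B = V − Δ·S = 233.0275.
(2,1): S=172.7880. Δ = (V_up−V_dn)/(S_up−S_dn) = (19.0083−120.9532)/(234.9917−133.0468) = -1.0000. V = [p*·19.0083 + (1−p*)·120.9532]/1.09 = 60.2395. B = V − Δ·S = 233.0275.
(2,2): S=305.1840. Δ = (V_up−V_dn)/(S_up−S_dn) = (161.0502−19.0083)/(415.0502−234.9917) = 0.7889. V = [p*·161.0502 + (1−p*)·19.0083]/1.09 = 88.1174. B = V − Δ·S = -152.6316.
(1,0): S=127.0500. Δ = (V_up−V_dn)/(S_up−S_dn) = (60.2395−135.1990)/(172.7880−97.8285) = -1.0000. V = [p*·60.2395 + (1−p*)·135.1990]/1.09 = 86.7367. B = V − Δ·S = 213.7867.
(1,1): S=224.4000. Δ = (V_up−V_dn)/(S_up−S_dn) = (88.1174−60.2395)/(305.1840−172.7880) = 0.2106. V = [p*·88.1174 + (1−p*)·60.2395]/1.09 = 69.1374. B = V − Δ·S = 21.8867.
(0,0): S=165.0000. Δ = (V_up−V_dn)/(S_up−S_dn) = (69.1374−86.7367)/(224.4000−127.0500) = -0.1808. V = [p*·69.1374 + (1−p*)·86.7367]/1.09 = 70.8177. B = V − Δ·S = 100.6471.
Sanity check at the root: Δ(0,0)·S0 + B(0,0) reproduces V0 = 70.8177.

(0,0): Delta=-0.1808 Bond=100.6471
(1,0): Delta=-1.0000 Bond=213.7867
(1,1): Delta=0.2106 Bond=21.8867
(2,0): Delta=-1.0000 Bond=233.0275
(2,1): Delta=-1.0000 Bond=233.0275
(2,2): Delta=0.7889 Bond=-152.6316
V0=70.8177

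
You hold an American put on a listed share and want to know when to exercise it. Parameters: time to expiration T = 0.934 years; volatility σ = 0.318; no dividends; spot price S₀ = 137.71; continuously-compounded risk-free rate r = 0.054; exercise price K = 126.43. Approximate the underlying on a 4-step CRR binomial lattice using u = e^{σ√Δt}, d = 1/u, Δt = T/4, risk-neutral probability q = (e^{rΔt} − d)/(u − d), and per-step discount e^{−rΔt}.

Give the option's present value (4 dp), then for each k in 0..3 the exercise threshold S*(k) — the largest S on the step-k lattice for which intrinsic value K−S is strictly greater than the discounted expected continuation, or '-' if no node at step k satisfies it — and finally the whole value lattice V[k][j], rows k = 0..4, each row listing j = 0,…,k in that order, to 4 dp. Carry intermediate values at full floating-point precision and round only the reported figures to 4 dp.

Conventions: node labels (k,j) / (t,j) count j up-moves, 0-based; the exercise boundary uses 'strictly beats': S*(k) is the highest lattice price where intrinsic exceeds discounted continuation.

Δt=0.23350, u=1.16610, d=0.85756, q=0.50279, disc=e^(-rΔt)=0.98747
k=4 terminal: V=max(K-S,0) → 51.9526 25.1567 0.0000 0.0000 0.0000
k=3: j=0 S=86.8480 intr=39.5820 cont=37.9978 V=39.5820[EX]; j=1 S=118.0947 intr=8.3353 cont=12.3515 V=12.3515[hold]; j=2 S=160.5834 intr=0.0000 cont=0.0000 V=0.0000[hold]; j=3 S=218.3590 intr=0.0000 cont=0.0000 V=0.0000[hold]  S*(3)=86.8480
k=2: j=0 S=101.2733 intr=25.1567 cont=25.5665 V=25.5665[hold]; j=1 S=137.7100 intr=0.0000 cont=6.0644 V=6.0644[hold]; j=2 S=187.2560 intr=0.0000 cont=0.0000 V=0.0000[hold]  S*(2)=-
k=1: j=0 S=118.0947 intr=8.3353 cont=15.5637 V=15.5637[hold]; j=1 S=160.5834 intr=0.0000 cont=2.9775 V=2.9775[hold]  S*(1)=-
k=0: j=0 S=137.7100 intr=0.0000 cont=9.1198 V=9.1198[hold]  S*(0)=-

price = 9.1198
boundary = - - - 86.8480
tree:
9.1198
15.5637 2.9775
25.5665 6.0644 0.0000
39.5820 12.3515 0.0000 0.0000
51.9526 25.1567 0.0000 0.0000 0.0000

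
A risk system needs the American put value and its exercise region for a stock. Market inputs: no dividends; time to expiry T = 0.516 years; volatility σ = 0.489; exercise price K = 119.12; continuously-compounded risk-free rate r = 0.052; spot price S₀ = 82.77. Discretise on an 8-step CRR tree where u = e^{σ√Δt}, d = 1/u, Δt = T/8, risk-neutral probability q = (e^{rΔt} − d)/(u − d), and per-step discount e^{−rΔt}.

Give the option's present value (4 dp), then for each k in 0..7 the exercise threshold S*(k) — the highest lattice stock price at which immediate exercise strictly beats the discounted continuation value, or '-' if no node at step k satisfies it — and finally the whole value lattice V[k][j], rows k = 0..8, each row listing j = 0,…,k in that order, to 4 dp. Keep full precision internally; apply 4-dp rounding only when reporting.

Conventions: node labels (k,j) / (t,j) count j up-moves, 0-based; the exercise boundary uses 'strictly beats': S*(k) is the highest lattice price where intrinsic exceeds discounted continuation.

Δt=0.06450  u=1.13223  d=0.88321  q=0.48248  discount=0.99665
step 8 (expiry): payoffs max(K−S,0) = 88.4728 79.8319 68.7547 54.5542 36.3500 13.0131 0.0000 0.0000 0.0000
step 7: (k=7,j=0): S=34.6997, K−S=84.4203, hold=84.0214 ⇒ V=84.4203 exercise | (k=7,j=1): S=44.4832, K−S=74.6368, hold=74.2379 ⇒ V=74.6368 exercise | (k=7,j=2): S=57.0252, K−S=62.0948, hold=61.6959 ⇒ V=62.0948 exercise | (k=7,j=3): S=73.1034, K−S=46.0166, hold=45.6177 ⇒ V=46.0166 exercise | (k=7,j=4): S=93.7148, K−S=25.4052, hold=25.0063 ⇒ V=25.4052 exercise | (k=7,j=5): S=120.1376, K−S=0.0000, hold=6.7120 ⇒ V=6.7120 continue | (k=7,j=6): S=154.0102, K−S=0.0000, hold=0.0000 ⇒ V=0.0000 continue | (k=7,j=7): S=197.4331, K−S=0.0000, hold=0.0000 ⇒ V=0.0000 continue  boundary S*=93.7148
step 6: (k=6,j=0): S=39.2881, K−S=79.8319, hold=79.4330 ⇒ V=79.8319 exercise | (k=6,j=1): S=50.3653, K−S=68.7547, hold=68.3558 ⇒ V=68.7547 exercise | (k=6,j=2): S=64.5658, K−S=54.5542, hold=54.1554 ⇒ V=54.5542 exercise | (k=6,j=3): S=82.7700, K−S=36.3500, hold=35.9511 ⇒ V=36.3500 exercise | (k=6,j=4): S=106.1069, K−S=13.0131, hold=16.3311 ⇒ V=16.3311 continue | (k=6,j=5): S=136.0236, K−S=0.0000, hold=3.4619 ⇒ V=3.4619 continue | (k=6,j=6): S=174.3752, K−S=0.0000, hold=0.0000 ⇒ V=0.0000 continue  boundary S*=82.7700
step 5: (k=5,j=0): S=44.4832, K−S=74.6368, hold=74.2379 ⇒ V=74.6368 exercise | (k=5,j=1): S=57.0252, K−S=62.0948, hold=61.6959 ⇒ V=62.0948 exercise | (k=5,j=2): S=73.1034, K−S=46.0166, hold=45.6177 ⇒ V=46.0166 exercise | (k=5,j=3): S=93.7148, K−S=25.4052, hold=26.6019 ⇒ V=26.6019 continue | (k=5,j=4): S=120.1376, K−S=0.0000, hold=10.0881 ⇒ V=10.0881 continue | (k=5,j=5): S=154.0102, K−S=0.0000, hold=1.7856 ⇒ V=1.7856 continue  boundary S*=73.1034
step 4: (k=4,j=0): S=50.3653, K−S=68.7547, hold=68.3558 ⇒ V=68.7547 exercise | (k=4,j=1): S=64.5658, K−S=54.5542, hold=54.1554 ⇒ V=54.5542 exercise | (k=4,j=2): S=82.7700, K−S=36.3500, hold=36.5266 ⇒ V=36.5266 continue | (k=4,j=3): S=106.1069, K−S=13.0131, hold=18.5718 ⇒ V=18.5718 continue | (k=4,j=4): S=136.0236, K−S=0.0000, hold=6.0619 ⇒ V=6.0619 continue  boundary S*=64.5658
step 3: (k=3,j=0): S=57.0252, K−S=62.0948, hold=61.6959 ⇒ V=62.0948 exercise | (k=3,j=1): S=73.1034, K−S=46.0166, hold=45.7026 ⇒ V=46.0166 exercise | (k=3,j=2): S=93.7148, K−S=25.4052, hold=27.7704 ⇒ V=27.7704 continue | (k=3,j=3): S=120.1376, K−S=0.0000, hold=12.4940 ⇒ V=12.4940 continue  boundary S*=73.1034
step 2: (k=2,j=0): S=64.5658, K−S=54.5542, hold=54.1554 ⇒ V=54.5542 exercise | (k=2,j=1): S=82.7700, K−S=36.3500, hold=37.0885 ⇒ V=37.0885 continue | (k=2,j=2): S=106.1069, K−S=13.0131, hold=20.3315 ⇒ V=20.3315 continue  boundary S*=64.5658
step 1: (k=1,j=0): S=73.1034, K−S=46.0166, hold=45.9728 ⇒ V=46.0166 exercise | (k=1,j=1): S=93.7148, K−S=25.4052, hold=28.9064 ⇒ V=28.9064 continue  boundary S*=73.1034
step 0: (k=0,j=0): S=82.7700, K−S=36.3500, hold=37.6348 ⇒ V=37.6348 continue  boundary S*=-

price = 37.6348
boundary = - 73.1034 64.5658 73.1034 64.5658 73.1034 82.7700 93.7148
tree:
37.6348
46.0166 28.9064
54.5542 37.0885 20.3315
62.0948 46.0166 27.7704 12.4940
68.7547 54.5542 36.5266 18.5718 6.0619
74.6368 62.0948 46.0166 26.6019 10.0881 1.7856
79.8319 68.7547 54.5542 36.3500 16.3311 3.4619 0.0000
84.4203 74.6368 62.0948 46.0166 25.4052 6.7120 0.0000 0.0000
88.4728 79.8319 68.7547 54.5542 36.3500 13.0131 0.0000 0.0000 0.0000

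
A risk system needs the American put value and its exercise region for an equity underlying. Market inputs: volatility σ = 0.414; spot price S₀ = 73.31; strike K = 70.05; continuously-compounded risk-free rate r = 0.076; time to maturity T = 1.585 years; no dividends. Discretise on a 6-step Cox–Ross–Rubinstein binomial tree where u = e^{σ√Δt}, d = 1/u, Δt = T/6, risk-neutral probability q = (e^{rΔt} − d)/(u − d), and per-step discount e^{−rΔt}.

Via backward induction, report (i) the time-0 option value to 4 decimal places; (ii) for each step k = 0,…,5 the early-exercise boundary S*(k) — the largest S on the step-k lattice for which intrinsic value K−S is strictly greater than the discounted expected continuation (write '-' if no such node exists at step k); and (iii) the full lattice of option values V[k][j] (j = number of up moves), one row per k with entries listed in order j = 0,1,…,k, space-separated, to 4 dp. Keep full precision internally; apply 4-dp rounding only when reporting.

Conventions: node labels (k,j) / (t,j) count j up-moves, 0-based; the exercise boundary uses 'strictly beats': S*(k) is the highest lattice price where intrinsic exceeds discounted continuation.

price = 9.6235
boundary = - - 47.9006 38.7195 47.9006 38.7195
tree:
9.6235
14.8806 4.6399
22.1494 8.0547 1.3368
31.3305 13.6145 2.6970 0.0000
38.7518 22.1494 5.4414 0.0000 0.0000
44.7507 31.3305 10.9783 0.0000 0.0000 0.0000
49.5998 38.7518 22.1494 0.0000 0.0000 0.0000 0.0000

Δt=0.26417  u=1.23712  d=0.80833  q=0.49430  discount=0.98012
step 6 (expiry): payoffs max(K−S,0) = 49.5998 38.7518 22.1494 0.0000 0.0000 0.0000 0.0000
step 5: (k=5,j=0): S=25.2993, K−S=44.7507, hold=43.3584 ⇒ V=44.7507 exercise | (k=5,j=1): S=38.7195, K−S=31.3305, hold=29.9381 ⇒ V=31.3305 exercise | (k=5,j=2): S=59.2587, K−S=10.7913, hold=10.9783 ⇒ V=10.9783 continue | (k=5,j=3): S=90.6931, K−S=0.0000, hold=0.0000 ⇒ V=0.0000 continue | (k=5,j=4): S=138.8022, K−S=0.0000, hold=0.0000 ⇒ V=0.0000 continue | (k=5,j=5): S=212.4312, K−S=0.0000, hold=0.0000 ⇒ V=0.0000 continue  boundary S*=38.7195
step 4: (k=4,j=0): S=31.2982, K−S=38.7518, hold=37.3595 ⇒ V=38.7518 exercise | (k=4,j=1): S=47.9006, K−S=22.1494, hold=20.8476 ⇒ V=22.1494 exercise | (k=4,j=2): S=73.3100, K−S=0.0000, hold=5.4414 ⇒ V=5.4414 continue | (k=4,j=3): S=112.1980, K−S=0.0000, hold=0.0000 ⇒ V=0.0000 continue | (k=4,j=4): S=171.7146, K−S=0.0000, hold=0.0000 ⇒ V=0.0000 continue  boundary S*=47.9006
step 3: (k=3,j=0): S=38.7195, K−S=31.3305, hold=29.9381 ⇒ V=31.3305 exercise | (k=3,j=1): S=59.2587, K−S=10.7913, hold=13.6145 ⇒ V=13.6145 continue | (k=3,j=2): S=90.6931, K−S=0.0000, hold=2.6970 ⇒ V=2.6970 continue | (k=3,j=3): S=138.8022, K−S=0.0000, hold=0.0000 ⇒ V=0.0000 continue  boundary S*=38.7195
step 2: (k=2,j=0): S=47.9006, K−S=22.1494, hold=22.1248 ⇒ V=22.1494 exercise | (k=2,j=1): S=73.3100, K−S=0.0000, hold=8.0547 ⇒ V=8.0547 continue | (k=2,j=2): S=112.1980, K−S=0.0000, hold=1.3368 ⇒ V=1.3368 continue  boundary S*=47.9006
step 1: (k=1,j=0): S=59.2587, K−S=10.7913, hold=14.8806 ⇒ V=14.8806 continue | (k=1,j=1): S=90.6931, K−S=0.0000, hold=4.6399 ⇒ V=4.6399 continue  boundary S*=-
step 0: (k=0,j=0): S=73.3100, K−S=0.0000, hold=9.6235 ⇒ V=9.6235 continue  boundary S*=-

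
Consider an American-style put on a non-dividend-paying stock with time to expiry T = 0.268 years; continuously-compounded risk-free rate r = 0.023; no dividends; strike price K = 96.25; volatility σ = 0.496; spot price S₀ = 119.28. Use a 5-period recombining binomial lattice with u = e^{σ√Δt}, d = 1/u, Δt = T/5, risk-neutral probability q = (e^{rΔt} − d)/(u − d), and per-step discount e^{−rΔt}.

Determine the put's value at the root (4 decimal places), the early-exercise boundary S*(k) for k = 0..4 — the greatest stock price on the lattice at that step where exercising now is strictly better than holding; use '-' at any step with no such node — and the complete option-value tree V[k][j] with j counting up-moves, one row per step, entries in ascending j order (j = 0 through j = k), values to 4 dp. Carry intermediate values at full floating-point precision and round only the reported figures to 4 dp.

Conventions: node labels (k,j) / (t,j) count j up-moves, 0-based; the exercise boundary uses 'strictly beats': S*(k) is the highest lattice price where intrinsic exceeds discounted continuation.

price = 3.2271
boundary = - - - - 75.3500
tree:
3.2271
5.3767 0.8755
8.7611 1.6750 0.0000
13.8430 3.2047 0.0000 0.0000
20.9000 6.1315 0.0000 0.0000 0.0000
29.0743 11.7310 0.0000 0.0000 0.0000 0.0000

Δt=0.05360, u=1.12169, d=0.89152, q=0.47668, disc=e^(-rΔt)=0.99877
k=5 terminal: V=max(K-S,0) → 29.0743 11.7310 0.0000 0.0000 0.0000 0.0000
k=4: j=0 S=75.3500 intr=20.9000 cont=20.7814 V=20.9000[EX]; j=1 S=94.8038 intr=1.4462 cont=6.1315 V=6.1315[hold]; j=2 S=119.2800 intr=0.0000 cont=0.0000 V=0.0000[hold]; j=3 S=150.0755 intr=0.0000 cont=0.0000 V=0.0000[hold]; j=4 S=188.8216 intr=0.0000 cont=0.0000 V=0.0000[hold]  S*(4)=75.3500
k=3: j=0 S=84.5190 intr=11.7310 cont=13.8430 V=13.8430[hold]; j=1 S=106.3400 intr=0.0000 cont=3.2047 V=3.2047[hold]; j=2 S=133.7946 intr=0.0000 cont=0.0000 V=0.0000[hold]; j=3 S=168.3374 intr=0.0000 cont=0.0000 V=0.0000[hold]  S*(3)=-
k=2: j=0 S=94.8038 intr=1.4462 cont=8.7611 V=8.7611[hold]; j=1 S=119.2800 intr=0.0000 cont=1.6750 V=1.6750[hold]; j=2 S=150.0755 intr=0.0000 cont=0.0000 V=0.0000[hold]  S*(2)=-
k=1: j=0 S=106.3400 intr=0.0000 cont=5.3767 V=5.3767[hold]; j=1 S=133.7946 intr=0.0000 cont=0.8755 V=0.8755[hold]  S*(1)=-
k=0: j=0 S=119.2800 intr=0.0000 cont=3.2271 V=3.2271[hold]  S*(0)=-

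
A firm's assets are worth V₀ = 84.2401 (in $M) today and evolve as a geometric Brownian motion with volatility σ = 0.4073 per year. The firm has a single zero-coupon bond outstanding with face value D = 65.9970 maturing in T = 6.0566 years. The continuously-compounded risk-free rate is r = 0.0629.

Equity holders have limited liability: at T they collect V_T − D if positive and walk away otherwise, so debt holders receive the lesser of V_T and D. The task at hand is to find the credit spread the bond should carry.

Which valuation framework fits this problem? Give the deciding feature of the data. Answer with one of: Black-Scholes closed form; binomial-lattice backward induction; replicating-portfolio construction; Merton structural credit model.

framework: Merton structural credit model

Key observation: assets follow a GBM and default happens iff V_T < 65.9970; valuing claims on that split (equity as a call, risky debt as the residual) is the structural model's definition.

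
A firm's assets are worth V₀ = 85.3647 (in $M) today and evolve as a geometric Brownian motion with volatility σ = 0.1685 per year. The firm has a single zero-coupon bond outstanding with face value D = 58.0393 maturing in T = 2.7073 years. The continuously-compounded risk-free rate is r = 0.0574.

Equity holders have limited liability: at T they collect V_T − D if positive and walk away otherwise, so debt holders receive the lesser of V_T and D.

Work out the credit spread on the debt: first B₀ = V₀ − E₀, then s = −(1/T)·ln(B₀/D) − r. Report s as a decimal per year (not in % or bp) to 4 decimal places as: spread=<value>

spread=0.0013

Work the structural quantities from V₀ = 85.3647 against face 58.0393:
d₁ = [ln(V₀/D) + (r + σ²/2)T] / (σ√T)
   = [ln(85.3647/58.0393) + (0.0574 + 0.5·0.1685²)·2.7073] / (0.1685·√2.7073)
   = [0.385812 + 0.193832] / 0.277248 = 2.090709
d₂ = d₁ − σ√T = 2.090709 − 0.277248 = 1.813461
N(d₁) = 0.981723,  N(d₂) = 0.965120,  e^(−rT) = 0.856074
E₀ = V₀·N(d₁) − D·e^(−rT)·N(d₂)
   = 85.3647·0.981723 − 58.0393·0.856074·0.965120 = 35.851637
B₀ = V₀ − E₀ = 85.3647 − 35.851637 = 49.513063
spread = −(1/T)·ln(B₀/D) − r = −(1/2.7073)·ln(49.513063/58.0393) − 0.0574 = 0.00128719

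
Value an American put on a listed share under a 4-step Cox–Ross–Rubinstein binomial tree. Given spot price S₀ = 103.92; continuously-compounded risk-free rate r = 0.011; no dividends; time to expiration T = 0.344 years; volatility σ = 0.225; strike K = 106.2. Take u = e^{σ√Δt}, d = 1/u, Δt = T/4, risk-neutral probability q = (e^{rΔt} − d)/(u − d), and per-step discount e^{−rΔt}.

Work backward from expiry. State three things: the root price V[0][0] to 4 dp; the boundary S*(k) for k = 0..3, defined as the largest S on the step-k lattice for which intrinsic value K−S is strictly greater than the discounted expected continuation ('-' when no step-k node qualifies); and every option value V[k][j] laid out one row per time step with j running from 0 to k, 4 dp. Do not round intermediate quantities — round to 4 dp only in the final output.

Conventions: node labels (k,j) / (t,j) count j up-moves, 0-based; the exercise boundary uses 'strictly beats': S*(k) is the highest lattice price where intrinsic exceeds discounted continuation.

price = 6.6057
boundary = - - 91.0725 97.2844
tree:
6.6057
10.2002 2.8872
15.1275 5.1054 0.5903
20.9428 8.9156 1.1602 0.0000
26.3867 15.1275 2.2800 0.0000 0.0000

Δt=0.08600, u=1.06821, d=0.93615, q=0.49068, disc=e^(-rΔt)=0.99905
k=4 terminal: V=max(K-S,0) → 26.3867 15.1275 2.2800 0.0000 0.0000
k=3: j=0 S=85.2572 intr=20.9428 cont=20.8424 V=20.9428[EX]; j=1 S=97.2844 intr=8.9156 cont=8.8152 V=8.9156[EX]; j=2 S=111.0082 intr=0.0000 cont=1.1602 V=1.1602[hold]; j=3 S=126.6681 intr=0.0000 cont=0.0000 V=0.0000[hold]  S*(3)=97.2844
k=2: j=0 S=91.0725 intr=15.1275 cont=15.0271 V=15.1275[EX]; j=1 S=103.9200 intr=2.2800 cont=5.1054 V=5.1054[hold]; j=2 S=118.5799 intr=0.0000 cont=0.5903 V=0.5903[hold]  S*(2)=91.0725
k=1: j=0 S=97.2844 intr=8.9156 cont=10.2002 V=10.2002[hold]; j=1 S=111.0082 intr=0.0000 cont=2.8872 V=2.8872[hold]  S*(1)=-
k=0: j=0 S=103.9200 intr=2.2800 cont=6.6057 V=6.6057[hold]  S*(0)=-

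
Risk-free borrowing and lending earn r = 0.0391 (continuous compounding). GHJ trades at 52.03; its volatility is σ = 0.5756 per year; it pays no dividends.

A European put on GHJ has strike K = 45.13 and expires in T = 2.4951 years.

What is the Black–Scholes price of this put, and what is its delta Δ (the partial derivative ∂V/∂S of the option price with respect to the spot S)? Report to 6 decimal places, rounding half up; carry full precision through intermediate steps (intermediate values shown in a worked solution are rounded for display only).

price = 11.272488
Δ = -0.236260

σ√T = 0.5756·√2.4951 = 0.909211
d₁ = (ln(S/K) + (r+σ²/2)T) / (σ√T) = (ln(52.03/45.13) + (0.0391+0.5756²/2)·2.4951) / 0.909211 = (0.142273 + 0.510891) / 0.909211 = 0.718386
d₂ = d₁ − σ√T = 0.718386 − 0.909211 = -0.190826
e^{−rT} = 0.907049
N(−d₁) = 0.236260,  N(−d₂) = 0.575669
Put price V = K·e^{−rT}·N(−d₂) − S·N(−d₁) = 23.565086 − 12.292598 = 11.272488
Δ = −N(−d₁) = -0.236260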